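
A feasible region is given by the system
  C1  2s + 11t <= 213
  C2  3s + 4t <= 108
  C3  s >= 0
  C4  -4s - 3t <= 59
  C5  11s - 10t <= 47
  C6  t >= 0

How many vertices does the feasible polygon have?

Pairwise boundary intersections that survive every other constraint:
  (336/25, 423/25)
  (0, 213/11)
  (634/37, 1047/74)
  (0, 0)
  (47/11, 0)

5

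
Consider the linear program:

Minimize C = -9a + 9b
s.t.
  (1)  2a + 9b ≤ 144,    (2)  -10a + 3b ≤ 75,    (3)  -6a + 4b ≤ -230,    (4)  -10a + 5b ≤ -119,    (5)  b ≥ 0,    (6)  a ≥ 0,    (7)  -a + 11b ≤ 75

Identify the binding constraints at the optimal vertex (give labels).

(1) and (5)

Vertices and C = -9a + 9b:
  (1323/31, 202/31) → C = -10089/31
  (72, 0) → C = -648
  (115/3, 0) → C = -345

The minimum is at (72, 0). Substituting into each constraint, equality holds for (1) and (5); the remaining constraints have slack.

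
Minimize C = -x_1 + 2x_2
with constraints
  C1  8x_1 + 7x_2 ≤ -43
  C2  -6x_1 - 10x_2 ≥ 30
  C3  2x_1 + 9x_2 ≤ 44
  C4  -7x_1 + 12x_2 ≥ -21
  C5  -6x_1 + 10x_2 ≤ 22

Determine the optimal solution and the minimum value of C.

Vertices and C = -x_1 + 2x_2:
  (-369/145, -469/145) → C = -569/145
  (-292/61, -41/61) → C = 210/61
  (-237, -140) → C = -43

At the optimal vertex, -7x_1 + 12x_2 = -21 and -6x_1 + 10x_2 = 22.
Solving simultaneously gives x_1 = -237, x_2 = -140.

x_1 = -237, x_2 = -140, minimum C = -43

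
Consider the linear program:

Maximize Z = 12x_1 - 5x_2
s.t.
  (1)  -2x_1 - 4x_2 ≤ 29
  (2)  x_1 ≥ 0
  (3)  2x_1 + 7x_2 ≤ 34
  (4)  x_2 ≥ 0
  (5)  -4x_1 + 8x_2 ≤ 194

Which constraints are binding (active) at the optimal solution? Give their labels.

Extreme points and Z = 12x_1 - 5x_2:
  (0, 34/7) → Z = -170/7
  (0, 0) → Z = 0
  (17, 0) → Z = 204

The maximum is at (17, 0). Substituting into each constraint, equality holds for (3) and (4); the remaining constraints have slack.

(3) and (4)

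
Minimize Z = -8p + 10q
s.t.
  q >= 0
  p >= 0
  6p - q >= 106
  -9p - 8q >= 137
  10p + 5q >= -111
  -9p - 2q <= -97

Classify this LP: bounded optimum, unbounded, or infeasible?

The boundaries q = 0 and 6p - q = 106 meet at (53/3, 0), but that point violates -9p - 8q ≥ 137. Every candidate vertex is excluded by some other constraint, so the feasible region is empty.

infeasible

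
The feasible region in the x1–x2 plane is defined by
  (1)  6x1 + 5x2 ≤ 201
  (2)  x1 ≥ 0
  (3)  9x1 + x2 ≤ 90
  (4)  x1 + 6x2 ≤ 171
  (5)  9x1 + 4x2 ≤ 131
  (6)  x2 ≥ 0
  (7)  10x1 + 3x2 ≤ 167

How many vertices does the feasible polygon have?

5

Intersecting each pair of boundary lines and keeping only the points that satisfy every inequality leaves:
  (0, 57/2)
  (0, 0)
  (229/27, 41/3)
  (10, 0)
  (51/25, 704/25)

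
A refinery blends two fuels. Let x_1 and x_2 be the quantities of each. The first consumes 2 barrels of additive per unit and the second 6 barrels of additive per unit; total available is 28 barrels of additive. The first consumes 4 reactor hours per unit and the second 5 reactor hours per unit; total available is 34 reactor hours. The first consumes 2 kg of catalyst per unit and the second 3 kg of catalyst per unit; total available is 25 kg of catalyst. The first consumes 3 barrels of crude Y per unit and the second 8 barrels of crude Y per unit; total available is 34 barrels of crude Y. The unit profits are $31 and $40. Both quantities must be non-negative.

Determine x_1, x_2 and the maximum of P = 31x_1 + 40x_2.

Extreme points and P = 31x_1 + 40x_2:
  (0, 0) → P = 0
  (0, 17/4) → P = 170
  (17/2, 0) → P = 527/2
  (6, 2) → P = 266

At the optimal vertex, 4x_1 + 5x_2 = 34 and 3x_1 + 8x_2 = 34.
Solving simultaneously gives x_1 = 6, x_2 = 2.

x_1 = 6, x_2 = 2, maximum P = 266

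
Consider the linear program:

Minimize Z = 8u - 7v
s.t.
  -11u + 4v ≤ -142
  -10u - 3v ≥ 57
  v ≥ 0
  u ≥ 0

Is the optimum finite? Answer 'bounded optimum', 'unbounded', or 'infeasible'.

infeasible

The boundaries -11u + 4v = -142 and -10u - 3v = 57 meet at (198/73, -2047/73), but that point violates v ≥ 0. Every candidate vertex is excluded by some other constraint, so the feasible region is empty.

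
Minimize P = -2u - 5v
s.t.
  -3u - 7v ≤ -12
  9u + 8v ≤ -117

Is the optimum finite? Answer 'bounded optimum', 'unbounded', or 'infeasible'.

unbounded

From the feasible point (-305/13, 153/13), moving in the direction (-8, 9) keeps every constraint satisfied while P decreases without bound.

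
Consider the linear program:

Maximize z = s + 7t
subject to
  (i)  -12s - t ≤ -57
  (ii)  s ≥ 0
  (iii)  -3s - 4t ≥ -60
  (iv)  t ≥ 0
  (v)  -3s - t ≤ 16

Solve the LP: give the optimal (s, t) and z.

s = 56/15, t = 61/5, maximum z = 1337/15

Feasible corners and z = s + 7t:
  (56/15, 61/5) → z = 1337/15
  (19/4, 0) → z = 19/4
  (20, 0) → z = 20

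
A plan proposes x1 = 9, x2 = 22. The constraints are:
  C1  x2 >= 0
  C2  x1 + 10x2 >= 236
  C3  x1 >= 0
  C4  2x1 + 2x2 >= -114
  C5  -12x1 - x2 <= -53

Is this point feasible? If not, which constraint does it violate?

Constraint C2: x1 + 10x2 = 229, which is not ≥ 236. All other constraints are satisfied.

not feasible — violates C2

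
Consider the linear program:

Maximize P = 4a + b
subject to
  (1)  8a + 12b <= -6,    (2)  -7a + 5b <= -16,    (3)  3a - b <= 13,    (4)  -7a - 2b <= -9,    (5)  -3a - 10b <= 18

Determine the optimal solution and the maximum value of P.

a = 75/22, b = -61/22, maximum P = 239/22

The optimum lies where 8a + 12b = -6 and 3a - b = 13.
Solving simultaneously gives a = 75/22, b = -61/22.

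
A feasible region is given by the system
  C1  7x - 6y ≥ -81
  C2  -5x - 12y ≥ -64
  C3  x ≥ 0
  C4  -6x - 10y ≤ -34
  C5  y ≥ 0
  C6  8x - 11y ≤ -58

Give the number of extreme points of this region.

3

Of the 15 pairwise boundary intersections, those satisfying every inequality are:
  (0, 16/3)
  (8/151, 802/151)
  (0, 58/11)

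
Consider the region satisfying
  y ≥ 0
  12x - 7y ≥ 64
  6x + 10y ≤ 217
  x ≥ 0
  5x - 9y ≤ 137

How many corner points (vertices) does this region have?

Of the 10 pairwise boundary intersections, those satisfying every inequality are:
  (16/3, 0)
  (137/5, 0)
  (2159/162, 370/27)
  (3323/104, 263/104)

4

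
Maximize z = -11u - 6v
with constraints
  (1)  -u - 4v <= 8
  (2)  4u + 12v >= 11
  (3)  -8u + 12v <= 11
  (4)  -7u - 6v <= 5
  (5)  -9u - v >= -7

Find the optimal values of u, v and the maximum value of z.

Extreme points and z = -11u - 6v:
  (0, 11/12) → z = -11/2
  (73/104, 71/104) → z = -1229/104
  (73/116, 155/116) → z = -1733/116

The binding constraints are 4u + 12v = 11 and -8u + 12v = 11.
Solving simultaneously gives u = 0, v = 11/12.

u = 0, v = 11/12, maximum z = -11/2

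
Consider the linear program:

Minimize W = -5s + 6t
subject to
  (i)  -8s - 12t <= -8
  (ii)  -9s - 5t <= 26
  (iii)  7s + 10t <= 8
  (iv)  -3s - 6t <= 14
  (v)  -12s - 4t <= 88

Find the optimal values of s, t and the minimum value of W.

s = 4, t = -2, minimum W = -32

Corner points and W = -5s + 6t:
  (-88/17, 70/17) → W = 860/17
  (4, -2) → W = -32
  (-60/11, 254/55) → W = 3024/55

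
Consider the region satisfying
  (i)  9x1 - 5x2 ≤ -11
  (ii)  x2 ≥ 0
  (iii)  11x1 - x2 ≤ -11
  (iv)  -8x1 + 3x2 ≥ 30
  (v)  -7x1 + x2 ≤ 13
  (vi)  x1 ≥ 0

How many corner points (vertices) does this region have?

3

The feasible vertices (each the meet of two boundaries and inside every other half-plane) are:
  (1/2, 33/2)
  (0, 11)
  (0, 13)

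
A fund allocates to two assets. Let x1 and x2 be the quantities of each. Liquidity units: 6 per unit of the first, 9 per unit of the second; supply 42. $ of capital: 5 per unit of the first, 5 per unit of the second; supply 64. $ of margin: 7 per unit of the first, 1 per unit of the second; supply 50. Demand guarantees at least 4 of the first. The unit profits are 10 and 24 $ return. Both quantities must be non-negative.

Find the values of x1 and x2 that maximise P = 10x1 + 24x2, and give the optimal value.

x1 = 4, x2 = 2, maximum P = 88

Vertices and P = 10x1 + 24x2:
  (7, 0) → P = 70
  (4, 0) → P = 40
  (4, 2) → P = 88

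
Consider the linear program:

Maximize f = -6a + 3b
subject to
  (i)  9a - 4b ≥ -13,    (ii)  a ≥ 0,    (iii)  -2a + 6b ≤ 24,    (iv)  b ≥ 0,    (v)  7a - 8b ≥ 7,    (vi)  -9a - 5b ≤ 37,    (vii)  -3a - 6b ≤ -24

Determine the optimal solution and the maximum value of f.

Vertices and f = -6a + 3b:
  (9, 7) → f = -33
  (8, 0) → f = -48
  (39/11, 49/22) → f = -321/22
The feasible region is unbounded (it extends along (3, 1), (1, 0)), but f strictly decreases along every unbounded feasible direction, so there is no improving ray and the maximum is attained at a vertex.

The optimum lies where 7a - 8b = 7 and -3a - 6b = -24.
Solving simultaneously gives a = 39/11, b = 49/22.

a = 39/11, b = 49/22, maximum f = -321/22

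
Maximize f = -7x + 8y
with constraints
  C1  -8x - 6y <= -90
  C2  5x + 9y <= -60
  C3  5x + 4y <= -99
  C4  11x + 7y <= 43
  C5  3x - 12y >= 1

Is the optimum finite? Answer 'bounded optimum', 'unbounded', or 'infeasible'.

infeasible

The boundaries -8x - 6y = -90 and 5x + 4y = -99 meet at (477, -621), but that point violates 11x + 7y ≤ 43. Every candidate vertex is excluded by some other constraint, so the feasible region is empty.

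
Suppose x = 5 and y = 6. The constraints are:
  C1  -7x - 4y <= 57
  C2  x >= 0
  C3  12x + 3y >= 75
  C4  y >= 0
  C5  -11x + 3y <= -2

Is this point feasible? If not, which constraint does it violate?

feasible

C1: -59 ≤ 57 ✓
C2: 5 ≥ 0 ✓
C3: 78 ≥ 75 ✓
C4: 6 ≥ 0 ✓
C5: -37 ≤ -2 ✓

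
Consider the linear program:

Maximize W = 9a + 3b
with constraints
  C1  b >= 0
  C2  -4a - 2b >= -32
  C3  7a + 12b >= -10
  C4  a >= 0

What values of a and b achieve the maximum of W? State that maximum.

a = 8, b = 0, maximum W = 72

Feasible corners and W = 9a + 3b:
  (8, 0) → W = 72
  (0, 0) → W = 0
  (0, 16) → W = 48

At the optimal vertex, b = 0 and -4a - 2b = -32.
Solving simultaneously gives a = 8, b = 0.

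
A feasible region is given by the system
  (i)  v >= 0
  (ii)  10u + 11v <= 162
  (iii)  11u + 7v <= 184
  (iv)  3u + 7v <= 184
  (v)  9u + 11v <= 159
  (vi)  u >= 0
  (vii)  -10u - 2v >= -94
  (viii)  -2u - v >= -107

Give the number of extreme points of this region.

5

The feasible vertices (each the meet of two boundaries and inside every other half-plane) are:
  (0, 0)
  (47/5, 0)
  (3, 12)
  (71/9, 68/9)
  (0, 159/11)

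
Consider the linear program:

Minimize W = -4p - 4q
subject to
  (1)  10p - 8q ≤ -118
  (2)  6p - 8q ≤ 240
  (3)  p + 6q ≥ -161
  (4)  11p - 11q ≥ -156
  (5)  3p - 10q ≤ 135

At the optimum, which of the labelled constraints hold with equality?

(1) and (4)

Vertices and W = -4p - 4q:
  (-499/17, -373/17) → W = 3488/17
  (-25/11, 131/11) → W = -424/11
  (-2707/77, -1615/77) → W = 17288/77

The minimum is at (-25/11, 131/11). Substituting into each constraint, equality holds for (1) and (4); the remaining constraints have slack.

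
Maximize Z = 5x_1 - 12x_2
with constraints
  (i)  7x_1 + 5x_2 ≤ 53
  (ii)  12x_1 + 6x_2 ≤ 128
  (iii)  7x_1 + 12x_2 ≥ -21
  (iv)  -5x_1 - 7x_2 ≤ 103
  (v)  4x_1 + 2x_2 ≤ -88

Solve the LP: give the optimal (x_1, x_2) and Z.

Vertices and Z = 5x_1 - 12x_2:
  (-91, 138) → Z = -2111
  (-99, 56) → Z = -1167
  (-507/17, 266/17) → Z = -5727/17
The feasible region is unbounded (it extends along (-7, 5), (-5, 7)), but Z strictly decreases along every unbounded feasible direction, so there is no improving ray and the maximum is attained at a vertex.

x_1 = -507/17, x_2 = 266/17, maximum Z = -5727/17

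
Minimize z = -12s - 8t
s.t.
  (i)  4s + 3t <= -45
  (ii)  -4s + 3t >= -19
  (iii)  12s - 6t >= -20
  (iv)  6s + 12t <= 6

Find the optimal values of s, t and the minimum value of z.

s = -13/4, t = -32/3, minimum z = 373/3

Corner points and z = -12s - 8t:
  (-13/4, -32/3) → z = 373/3
  (-11/2, -23/3) → z = 382/3
  (-29/2, -77/3) → z = 1138/3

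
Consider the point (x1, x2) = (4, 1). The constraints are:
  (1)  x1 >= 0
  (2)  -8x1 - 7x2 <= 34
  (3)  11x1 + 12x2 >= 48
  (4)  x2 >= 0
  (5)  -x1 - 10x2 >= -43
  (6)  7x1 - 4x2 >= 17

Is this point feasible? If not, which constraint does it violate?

(1): 4 ≥ 0 ✓
(2): -39 ≤ 34 ✓
(3): 56 ≥ 48 ✓
(4): 1 ≥ 0 ✓
(5): -14 ≥ -43 ✓
(6): 24 ≥ 17 ✓

feasible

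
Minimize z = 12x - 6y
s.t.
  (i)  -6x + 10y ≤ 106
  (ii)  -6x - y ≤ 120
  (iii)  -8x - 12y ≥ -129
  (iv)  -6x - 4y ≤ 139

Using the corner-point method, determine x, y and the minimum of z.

x = -653/33, y = -14/11, minimum z = -2528/11

Extreme points and z = 12x - 6y:
  (-653/33, -14/11) → z = -2528/11
  (9/76, 811/76) → z = -2379/38
  (-341/18, -19/3) → z = -568/3
The feasible region is unbounded (it extends along (2, -3), (3, -2)), but z strictly increases along every unbounded feasible direction, so there is no improving ray and the minimum is attained at a vertex.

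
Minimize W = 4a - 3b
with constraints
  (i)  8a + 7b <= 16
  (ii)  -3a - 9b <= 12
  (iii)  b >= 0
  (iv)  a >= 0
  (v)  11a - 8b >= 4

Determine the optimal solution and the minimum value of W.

Vertices and W = 4a - 3b:
  (2, 0) → W = 8
  (52/47, 48/47) → W = 64/47
  (4/11, 0) → W = 16/11

The binding constraints are 8a + 7b = 16 and 11a - 8b = 4.
Solving simultaneously gives a = 52/47, b = 48/47.

a = 52/47, b = 48/47, minimum W = 64/47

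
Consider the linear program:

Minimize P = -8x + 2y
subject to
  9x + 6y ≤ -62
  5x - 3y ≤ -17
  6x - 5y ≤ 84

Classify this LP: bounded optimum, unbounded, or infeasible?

bounded optimum

Feasible corners and P = -8x + 2y:
  (-96/19, -157/57) → P = 1990/57
  (-337/7, -522/7) → P = 236
The feasible region has finitely many vertices and no improving ray; the minimum is 1990/57 at (-96/19, -157/57).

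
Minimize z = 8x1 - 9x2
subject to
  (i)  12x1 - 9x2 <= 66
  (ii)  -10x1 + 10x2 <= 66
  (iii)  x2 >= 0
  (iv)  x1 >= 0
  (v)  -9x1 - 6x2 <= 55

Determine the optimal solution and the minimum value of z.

Corner points and z = 8x1 - 9x2:
  (209/5, 242/5) → z = -506/5
  (11/2, 0) → z = 44
  (0, 33/5) → z = -297/5
  (0, 0) → z = 0

The binding constraints are 12x1 - 9x2 = 66 and -10x1 + 10x2 = 66.
Solving simultaneously gives x1 = 209/5, x2 = 242/5.

x1 = 209/5, x2 = 242/5, minimum z = -506/5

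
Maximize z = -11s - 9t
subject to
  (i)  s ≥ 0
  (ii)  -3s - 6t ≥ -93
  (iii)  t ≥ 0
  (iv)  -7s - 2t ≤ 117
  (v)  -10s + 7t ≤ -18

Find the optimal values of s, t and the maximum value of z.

Corner points and z = -11s - 9t:
  (31, 0) → z = -341
  (253/27, 292/27) → z = -5411/27
  (9/5, 0) → z = -99/5

The binding constraints are t = 0 and -10s + 7t = -18.
Solving simultaneously gives s = 9/5, t = 0.

s = 9/5, t = 0, maximum z = -99/5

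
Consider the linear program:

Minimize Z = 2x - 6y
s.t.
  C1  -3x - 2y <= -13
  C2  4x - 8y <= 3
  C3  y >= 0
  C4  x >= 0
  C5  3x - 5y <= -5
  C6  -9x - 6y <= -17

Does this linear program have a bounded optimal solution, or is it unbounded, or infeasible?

unbounded

From the feasible point (0, 13/2), moving in the direction (0, 1) keeps every constraint satisfied while Z decreases without bound.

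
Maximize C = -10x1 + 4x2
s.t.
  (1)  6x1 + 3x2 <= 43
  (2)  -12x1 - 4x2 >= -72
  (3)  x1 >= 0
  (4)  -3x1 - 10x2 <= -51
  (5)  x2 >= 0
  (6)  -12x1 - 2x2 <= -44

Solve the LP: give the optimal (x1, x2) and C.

x1 = 23/12, x2 = 21/2, maximum C = 137/6

Vertices and C = -10x1 + 4x2:
  (11/3, 7) → C = -26/3
  (23/12, 21/2) → C = 137/6
  (43/9, 11/3) → C = -298/9
  (169/57, 80/19) → C = -730/57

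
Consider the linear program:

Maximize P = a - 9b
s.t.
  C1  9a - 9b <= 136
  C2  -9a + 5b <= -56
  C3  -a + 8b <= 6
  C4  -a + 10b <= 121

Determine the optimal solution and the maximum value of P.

Extreme points and P = a - 9b:
  (-44/9, -20) → P = 1576/9
  (1142/63, 190/63) → P = -568/63
  (478/67, 110/67) → P = -512/67

The optimum lies where 9a - 9b = 136 and -9a + 5b = -56.
Solving simultaneously gives a = -44/9, b = -20.

a = -44/9, b = -20, maximum P = 1576/9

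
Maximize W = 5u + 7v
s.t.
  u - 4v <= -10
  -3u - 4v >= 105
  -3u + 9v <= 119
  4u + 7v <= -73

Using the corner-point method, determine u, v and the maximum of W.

Corner points and W = 5u + 7v:
  (-115/4, -75/16) → W = -2825/16
  (-386/3, -89/3) → W = -851
  (-1421/39, 14/13) → W = -6811/39

At the optimal vertex, -3u - 4v = 105 and -3u + 9v = 119.
Solving simultaneously gives u = -1421/39, v = 14/13.

u = -1421/39, v = 14/13, maximum W = -6811/39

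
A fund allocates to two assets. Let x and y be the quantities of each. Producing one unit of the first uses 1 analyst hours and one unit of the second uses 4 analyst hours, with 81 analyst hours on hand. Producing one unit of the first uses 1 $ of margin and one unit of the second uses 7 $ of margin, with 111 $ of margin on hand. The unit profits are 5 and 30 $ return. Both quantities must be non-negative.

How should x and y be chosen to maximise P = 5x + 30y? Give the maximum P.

x = 41, y = 10, maximum P = 505

Extreme points and P = 5x + 30y:
  (0, 0) → P = 0
  (0, 111/7) → P = 3330/7
  (81, 0) → P = 405
  (41, 10) → P = 505

The binding constraints are x + 4y = 81 and x + 7y = 111.
Solving simultaneously gives x = 41, y = 10.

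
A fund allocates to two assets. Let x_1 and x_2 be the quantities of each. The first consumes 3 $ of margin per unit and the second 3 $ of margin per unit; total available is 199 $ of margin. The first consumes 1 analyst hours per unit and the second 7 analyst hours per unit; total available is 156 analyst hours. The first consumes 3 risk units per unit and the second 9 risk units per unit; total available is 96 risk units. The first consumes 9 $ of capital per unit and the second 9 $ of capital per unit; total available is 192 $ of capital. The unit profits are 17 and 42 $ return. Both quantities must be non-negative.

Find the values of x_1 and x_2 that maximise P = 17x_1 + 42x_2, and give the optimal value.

x_1 = 16, x_2 = 16/3, maximum P = 496

Corner points and P = 17x_1 + 42x_2:
  (0, 0) → P = 0
  (0, 32/3) → P = 448
  (64/3, 0) → P = 1088/3
  (16, 16/3) → P = 496

The optimum lies where 3x_1 + 9x_2 = 96 and 9x_1 + 9x_2 = 192.
Solving simultaneously gives x_1 = 16, x_2 = 16/3.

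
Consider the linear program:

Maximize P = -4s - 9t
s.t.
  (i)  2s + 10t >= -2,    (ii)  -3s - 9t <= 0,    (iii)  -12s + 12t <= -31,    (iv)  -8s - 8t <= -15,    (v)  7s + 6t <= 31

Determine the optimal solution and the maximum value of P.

Feasible corners and P = -4s - 9t:
  (83/32, -23/32) → P = -125/32
  (161/29, -38/29) → P = -302/29
  (107/48, -17/48) → P = -275/48
  (93/26, 155/156) → P = -93/4

The optimum lies where 2s + 10t = -2 and -8s - 8t = -15.
Solving simultaneously gives s = 83/32, t = -23/32.

s = 83/32, t = -23/32, maximum P = -125/32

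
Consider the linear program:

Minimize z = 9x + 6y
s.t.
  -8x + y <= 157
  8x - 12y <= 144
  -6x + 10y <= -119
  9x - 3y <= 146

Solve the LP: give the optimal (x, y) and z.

x = -507/22, y = -301/11, minimum z = -8175/22

Vertices and z = 9x + 6y:
  (-507/22, -301/11) → z = -8175/22
  (-1689/74, -947/37) → z = -26565/74
  (3/2, -11) → z = -105/2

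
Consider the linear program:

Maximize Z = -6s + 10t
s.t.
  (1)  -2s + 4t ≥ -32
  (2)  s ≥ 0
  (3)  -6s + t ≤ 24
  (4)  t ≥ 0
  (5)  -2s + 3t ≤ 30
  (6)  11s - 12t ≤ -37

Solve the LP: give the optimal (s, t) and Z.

s = 83/3, t = 256/9, maximum Z = 1066/9

Feasible corners and Z = -6s + 10t:
  (0, 10) → Z = 100
  (0, 37/12) → Z = 185/6
  (83/3, 256/9) → Z = 1066/9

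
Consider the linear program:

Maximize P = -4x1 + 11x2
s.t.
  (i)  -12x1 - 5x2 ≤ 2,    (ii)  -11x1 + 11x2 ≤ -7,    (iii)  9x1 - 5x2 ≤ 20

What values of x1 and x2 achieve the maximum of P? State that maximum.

x1 = 185/44, x2 = 157/44, maximum P = 987/44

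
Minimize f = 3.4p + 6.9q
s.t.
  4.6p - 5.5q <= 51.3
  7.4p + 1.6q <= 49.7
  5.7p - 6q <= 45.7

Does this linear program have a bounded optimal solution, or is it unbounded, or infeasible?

unbounded

From the feasible point (-1129/75, -8219/375), moving in the direction (-5.5, -4.6) keeps every constraint satisfied while f decreases without bound.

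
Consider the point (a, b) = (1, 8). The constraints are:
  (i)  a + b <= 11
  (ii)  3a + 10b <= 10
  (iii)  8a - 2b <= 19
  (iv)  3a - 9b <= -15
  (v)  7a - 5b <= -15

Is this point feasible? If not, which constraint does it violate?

not feasible — violates (ii)

Constraint (ii): 3a + 10b = 83, which is not ≤ 10. All other constraints are satisfied.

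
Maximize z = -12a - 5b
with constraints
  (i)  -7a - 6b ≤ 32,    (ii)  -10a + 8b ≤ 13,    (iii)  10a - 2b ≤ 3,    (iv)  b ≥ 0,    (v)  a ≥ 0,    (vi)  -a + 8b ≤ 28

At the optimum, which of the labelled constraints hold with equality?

Vertices and z = -12a - 5b:
  (5/6, 8/3) → z = -70/3
  (0, 13/8) → z = -65/8
  (3/10, 0) → z = -18/5
  (0, 0) → z = 0

The maximum is at (0, 0). Substituting into each constraint, equality holds for (iv) and (v); the remaining constraints have slack.

(iv) and (v)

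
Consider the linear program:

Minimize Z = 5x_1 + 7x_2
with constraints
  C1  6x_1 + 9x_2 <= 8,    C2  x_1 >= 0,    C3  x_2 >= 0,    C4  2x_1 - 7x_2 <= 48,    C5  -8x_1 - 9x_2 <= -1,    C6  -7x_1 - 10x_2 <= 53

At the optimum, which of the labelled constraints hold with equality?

Feasible corners and Z = 5x_1 + 7x_2:
  (0, 8/9) → Z = 56/9
  (4/3, 0) → Z = 20/3
  (0, 1/9) → Z = 7/9
  (1/8, 0) → Z = 5/8

The minimum is at (1/8, 0). Substituting into each constraint, equality holds for C3 and C5; the remaining constraints have slack.

C3 and C5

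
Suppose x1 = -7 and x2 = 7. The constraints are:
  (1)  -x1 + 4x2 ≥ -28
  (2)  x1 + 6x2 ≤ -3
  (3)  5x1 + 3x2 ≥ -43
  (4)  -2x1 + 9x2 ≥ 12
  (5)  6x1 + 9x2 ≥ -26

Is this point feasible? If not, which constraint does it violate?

Constraint (2): x1 + 6x2 = 35, which is not ≤ -3. All other constraints are satisfied.

not feasible — violates (2)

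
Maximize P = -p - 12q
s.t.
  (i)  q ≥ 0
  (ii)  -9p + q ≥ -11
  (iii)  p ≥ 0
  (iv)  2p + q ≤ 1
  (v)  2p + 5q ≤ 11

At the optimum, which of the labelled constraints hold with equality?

Extreme points and P = -p - 12q:
  (0, 0) → P = 0
  (1/2, 0) → P = -1/2
  (0, 1) → P = -12

The maximum is at (0, 0). Substituting into each constraint, equality holds for (i) and (iii); the remaining constraints have slack.

(i) and (iii)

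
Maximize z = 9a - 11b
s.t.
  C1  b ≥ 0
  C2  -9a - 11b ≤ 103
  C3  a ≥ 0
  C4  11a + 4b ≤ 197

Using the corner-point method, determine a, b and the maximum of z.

Extreme points and z = 9a - 11b:
  (0, 0) → z = 0
  (197/11, 0) → z = 1773/11
  (0, 197/4) → z = -2167/4

At the optimal vertex, b = 0 and 11a + 4b = 197.
Solving simultaneously gives a = 197/11, b = 0.

a = 197/11, b = 0, maximum z = 1773/11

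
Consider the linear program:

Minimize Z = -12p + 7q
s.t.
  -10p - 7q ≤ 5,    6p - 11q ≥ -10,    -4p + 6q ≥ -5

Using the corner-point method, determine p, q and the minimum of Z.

p = 115/8, q = 35/4, minimum Z = -445/4

Corner points and Z = -12p + 7q:
  (-125/152, 35/76) → Z = 995/76
  (5/88, -35/44) → Z = -25/4
  (115/8, 35/4) → Z = -445/4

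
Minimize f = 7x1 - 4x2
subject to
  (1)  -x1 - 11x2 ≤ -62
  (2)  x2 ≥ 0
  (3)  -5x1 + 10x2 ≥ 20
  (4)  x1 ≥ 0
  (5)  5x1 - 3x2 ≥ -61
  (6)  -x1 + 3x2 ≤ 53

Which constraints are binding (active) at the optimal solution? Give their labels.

Corner points and f = 7x1 - 4x2:
  (80/13, 66/13) → f = 296/13
  (0, 62/11) → f = -248/11
  (94, 49) → f = 462
  (0, 53/3) → f = -212/3

The minimum is at (0, 53/3). Substituting into each constraint, equality holds for (4) and (6); the remaining constraints have slack.

(4) and (6)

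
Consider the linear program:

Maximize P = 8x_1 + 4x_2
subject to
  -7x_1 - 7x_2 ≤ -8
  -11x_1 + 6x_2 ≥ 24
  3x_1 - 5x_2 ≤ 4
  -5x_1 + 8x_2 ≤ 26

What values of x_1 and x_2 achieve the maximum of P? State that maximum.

Feasible corners and P = 8x_1 + 4x_2:
  (-120/119, 256/119) → P = 64/119
  (-118/91, 222/91) → P = -8/13
  (-18/29, 83/29) → P = 188/29

x_1 = -18/29, x_2 = 83/29, maximum P = 188/29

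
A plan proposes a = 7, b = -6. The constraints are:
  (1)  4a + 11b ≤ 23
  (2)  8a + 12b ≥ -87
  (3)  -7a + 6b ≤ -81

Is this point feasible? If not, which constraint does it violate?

feasible

(1): -38 ≤ 23 ✓
(2): -16 ≥ -87 ✓
(3): -85 ≤ -81 ✓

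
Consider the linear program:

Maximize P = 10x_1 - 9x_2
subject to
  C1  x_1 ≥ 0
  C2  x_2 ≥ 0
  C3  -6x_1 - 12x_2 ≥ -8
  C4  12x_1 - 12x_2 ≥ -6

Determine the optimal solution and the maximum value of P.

Corner points and P = 10x_1 - 9x_2:
  (0, 0) → P = 0
  (0, 1/2) → P = -9/2
  (4/3, 0) → P = 40/3
  (1/9, 11/18) → P = -79/18

The optimum lies where x_2 = 0 and -6x_1 - 12x_2 = -8.
Solving simultaneously gives x_1 = 4/3, x_2 = 0.

x_1 = 4/3, x_2 = 0, maximum P = 40/3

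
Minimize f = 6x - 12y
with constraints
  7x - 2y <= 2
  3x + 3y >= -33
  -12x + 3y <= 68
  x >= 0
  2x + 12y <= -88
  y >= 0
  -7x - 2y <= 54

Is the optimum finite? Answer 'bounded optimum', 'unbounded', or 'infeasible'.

The boundaries 7x - 2y = 2 and y = 0 meet at (2/7, 0), but that point violates 2x + 12y ≤ -88. Every candidate vertex is excluded by some other constraint, so the feasible region is empty.

infeasible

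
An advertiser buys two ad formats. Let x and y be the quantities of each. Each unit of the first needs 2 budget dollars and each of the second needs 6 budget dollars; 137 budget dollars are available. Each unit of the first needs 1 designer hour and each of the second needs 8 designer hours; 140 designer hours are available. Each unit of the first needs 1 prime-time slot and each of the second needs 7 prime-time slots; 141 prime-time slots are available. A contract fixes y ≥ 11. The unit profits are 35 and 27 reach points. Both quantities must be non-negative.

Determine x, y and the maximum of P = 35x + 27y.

Corner points and P = 35x + 27y:
  (0, 35/2) → P = 945/2
  (0, 11) → P = 297
  (128/5, 143/10) → P = 12821/10
  (71/2, 11) → P = 3079/2

The binding constraints are 2x + 6y = 137 and y = 11.
Solving simultaneously gives x = 71/2, y = 11.

x = 71/2, y = 11, maximum P = 3079/2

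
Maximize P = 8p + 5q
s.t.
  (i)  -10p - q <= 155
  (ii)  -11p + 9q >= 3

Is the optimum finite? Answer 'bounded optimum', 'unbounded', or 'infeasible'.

unbounded

From the feasible point (-1398/101, -1675/101), moving in the direction (9, 11) keeps every constraint satisfied while P increases without bound.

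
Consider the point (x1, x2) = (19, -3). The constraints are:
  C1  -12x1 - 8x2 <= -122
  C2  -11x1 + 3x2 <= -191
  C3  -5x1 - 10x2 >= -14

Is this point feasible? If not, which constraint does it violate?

Constraint C3: -5x1 - 10x2 = -65, which is not ≥ -14. All other constraints are satisfied.

not feasible — violates C3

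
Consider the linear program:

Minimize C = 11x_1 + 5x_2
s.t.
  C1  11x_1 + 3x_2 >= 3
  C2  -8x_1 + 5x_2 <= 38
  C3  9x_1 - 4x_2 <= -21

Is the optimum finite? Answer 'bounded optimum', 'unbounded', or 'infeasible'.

Vertices and C = 11x_1 + 5x_2:
  (-99/79, 442/79) → C = 1121/79
  (-51/71, 258/71) → C = 729/71
  (47/13, 174/13) → C = 1387/13
The feasible region has finitely many vertices and no improving ray; the minimum is 729/71 at (-51/71, 258/71).

bounded optimum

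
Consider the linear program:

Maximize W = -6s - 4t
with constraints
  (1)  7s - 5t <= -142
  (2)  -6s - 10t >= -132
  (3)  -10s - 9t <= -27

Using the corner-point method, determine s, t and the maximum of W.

s = -459/23, t = 579/23, maximum W = 438/23

Extreme points and W = -6s - 4t:
  (-38/5, 444/25) → W = -636/25
  (-1143/113, 1609/113) → W = 422/113
  (-459/23, 579/23) → W = 438/23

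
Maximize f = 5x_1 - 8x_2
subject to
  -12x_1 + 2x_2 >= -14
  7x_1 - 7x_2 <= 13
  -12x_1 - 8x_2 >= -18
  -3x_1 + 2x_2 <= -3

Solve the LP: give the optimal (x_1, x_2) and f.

Extreme points and f = 5x_1 - 8x_2:
  (36/35, -29/35) → f = 412/35
  (11/9, 1/3) → f = 31/9
  (-5/7, -18/7) → f = 17

At the optimal vertex, 7x_1 - 7x_2 = 13 and -3x_1 + 2x_2 = -3.
Solving simultaneously gives x_1 = -5/7, x_2 = -18/7.

x_1 = -5/7, x_2 = -18/7, maximum f = 17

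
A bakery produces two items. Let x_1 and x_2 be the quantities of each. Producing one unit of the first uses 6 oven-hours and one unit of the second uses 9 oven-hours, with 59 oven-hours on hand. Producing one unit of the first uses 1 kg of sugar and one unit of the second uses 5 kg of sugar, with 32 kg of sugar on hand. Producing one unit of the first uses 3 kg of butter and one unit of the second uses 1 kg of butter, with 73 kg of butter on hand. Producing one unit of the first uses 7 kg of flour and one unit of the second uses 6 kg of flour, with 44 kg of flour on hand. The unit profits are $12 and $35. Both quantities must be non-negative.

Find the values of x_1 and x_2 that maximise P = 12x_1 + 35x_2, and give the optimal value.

Corner points and P = 12x_1 + 35x_2:
  (0, 0) → P = 0
  (0, 32/5) → P = 224
  (44/7, 0) → P = 528/7
  (1/3, 19/3) → P = 677/3
  (14/9, 149/27) → P = 5719/27

The optimum lies where 6x_1 + 9x_2 = 59 and x_1 + 5x_2 = 32.
Solving simultaneously gives x_1 = 1/3, x_2 = 19/3.

x_1 = 1/3, x_2 = 19/3, maximum P = 677/3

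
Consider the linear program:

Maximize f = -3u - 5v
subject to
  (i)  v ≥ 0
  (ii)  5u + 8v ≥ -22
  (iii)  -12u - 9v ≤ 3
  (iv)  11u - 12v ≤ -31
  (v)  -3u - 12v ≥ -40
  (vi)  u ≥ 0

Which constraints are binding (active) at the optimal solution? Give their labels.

(iv) and (vi)

Extreme points and f = -3u - 5v:
  (9/14, 533/168) → f = -427/24
  (0, 31/12) → f = -155/12
  (0, 10/3) → f = -50/3

The maximum is at (0, 31/12). Substituting into each constraint, equality holds for (iv) and (vi); the remaining constraints have slack.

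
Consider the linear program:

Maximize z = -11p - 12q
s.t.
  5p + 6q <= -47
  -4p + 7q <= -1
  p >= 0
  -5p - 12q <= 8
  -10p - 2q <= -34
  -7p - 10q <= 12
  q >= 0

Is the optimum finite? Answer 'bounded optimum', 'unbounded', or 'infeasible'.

The boundaries -4p + 7q = -1 and -10p - 2q = -34 meet at (40/13, 21/13), but that point violates 5p + 6q ≤ -47. Every candidate vertex is excluded by some other constraint, so the feasible region is empty.

infeasible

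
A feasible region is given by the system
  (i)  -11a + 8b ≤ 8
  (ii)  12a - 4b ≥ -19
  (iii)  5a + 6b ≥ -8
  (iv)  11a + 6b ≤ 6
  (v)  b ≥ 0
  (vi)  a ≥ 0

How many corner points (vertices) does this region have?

Pairwise boundary intersections that survive every other constraint:
  (0, 1)
  (6/11, 0)
  (0, 0)

3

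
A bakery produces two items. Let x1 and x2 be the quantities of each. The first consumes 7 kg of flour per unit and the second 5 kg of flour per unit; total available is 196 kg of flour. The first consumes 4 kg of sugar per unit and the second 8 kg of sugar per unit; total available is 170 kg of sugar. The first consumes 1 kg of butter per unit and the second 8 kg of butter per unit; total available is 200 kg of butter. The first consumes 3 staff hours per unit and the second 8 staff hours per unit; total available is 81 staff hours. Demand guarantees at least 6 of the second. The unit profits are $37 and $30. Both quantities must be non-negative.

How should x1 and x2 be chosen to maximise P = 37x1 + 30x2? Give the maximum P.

Corner points and P = 37x1 + 30x2:
  (0, 81/8) → P = 1215/4
  (0, 6) → P = 180
  (11, 6) → P = 587

At the optimal vertex, 3x1 + 8x2 = 81 and x2 = 6.
Solving simultaneously gives x1 = 11, x2 = 6.

x1 = 11, x2 = 6, maximum P = 587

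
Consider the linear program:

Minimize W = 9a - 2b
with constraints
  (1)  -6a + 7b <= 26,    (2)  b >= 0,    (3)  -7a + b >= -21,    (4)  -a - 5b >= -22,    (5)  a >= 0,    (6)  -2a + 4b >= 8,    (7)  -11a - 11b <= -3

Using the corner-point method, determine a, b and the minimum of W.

Corner points and W = 9a - 2b:
  (24/37, 158/37) → W = -100/37
  (0, 26/7) → W = -52/7
  (24/7, 26/7) → W = 164/7
  (0, 2) → W = -4

The binding constraints are -6a + 7b = 26 and a = 0.
Solving simultaneously gives a = 0, b = 26/7.

a = 0, b = 26/7, minimum W = -52/7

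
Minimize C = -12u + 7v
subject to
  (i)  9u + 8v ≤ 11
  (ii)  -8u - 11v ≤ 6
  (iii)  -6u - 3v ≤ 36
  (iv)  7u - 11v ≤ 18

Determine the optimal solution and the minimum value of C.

u = 53/31, v = -17/31, minimum C = -755/31

Feasible corners and C = -12u + 7v:
  (-107/7, 130/7) → C = 2194/7
  (53/31, -17/31) → C = -755/31
  (-9, 6) → C = 150
  (4/5, -62/55) → C = -962/55

At the optimal vertex, 9u + 8v = 11 and 7u - 11v = 18.
Solving simultaneously gives u = 53/31, v = -17/31.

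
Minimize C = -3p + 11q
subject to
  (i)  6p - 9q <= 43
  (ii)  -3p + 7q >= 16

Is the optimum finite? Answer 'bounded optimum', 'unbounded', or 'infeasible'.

unbounded

From the feasible point (89/3, 15), moving in the direction (-7, -3) keeps every constraint satisfied while C decreases without bound.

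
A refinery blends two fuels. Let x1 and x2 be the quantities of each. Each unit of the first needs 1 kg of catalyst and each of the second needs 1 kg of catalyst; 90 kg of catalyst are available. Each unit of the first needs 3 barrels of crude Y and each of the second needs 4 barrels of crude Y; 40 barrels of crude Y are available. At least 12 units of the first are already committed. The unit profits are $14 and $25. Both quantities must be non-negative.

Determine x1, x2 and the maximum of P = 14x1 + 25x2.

x1 = 12, x2 = 1, maximum P = 193

Corner points and P = 14x1 + 25x2:
  (40/3, 0) → P = 560/3
  (12, 0) → P = 168
  (12, 1) → P = 193

The binding constraints are 3x1 + 4x2 = 40 and x1 = 12.
Solving simultaneously gives x1 = 12, x2 = 1.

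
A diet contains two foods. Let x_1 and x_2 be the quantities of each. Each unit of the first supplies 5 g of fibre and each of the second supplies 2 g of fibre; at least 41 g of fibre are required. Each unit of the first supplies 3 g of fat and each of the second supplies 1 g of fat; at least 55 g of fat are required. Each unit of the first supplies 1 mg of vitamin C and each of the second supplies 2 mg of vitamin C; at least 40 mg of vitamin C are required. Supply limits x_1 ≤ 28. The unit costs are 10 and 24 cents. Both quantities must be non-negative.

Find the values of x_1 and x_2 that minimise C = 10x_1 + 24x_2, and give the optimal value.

The feasible region is unbounded (it extends along (0, 1)), but C strictly increases along every unbounded feasible direction, so there is no improving ray and the minimum is attained at a vertex.

x_1 = 28, x_2 = 6, minimum C = 424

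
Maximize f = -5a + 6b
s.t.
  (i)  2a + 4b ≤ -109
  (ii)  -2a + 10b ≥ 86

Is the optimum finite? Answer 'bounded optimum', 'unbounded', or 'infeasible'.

From the feasible point (-717/14, -23/14), moving in the direction (-10, -2) keeps every constraint satisfied while f increases without bound.

unbounded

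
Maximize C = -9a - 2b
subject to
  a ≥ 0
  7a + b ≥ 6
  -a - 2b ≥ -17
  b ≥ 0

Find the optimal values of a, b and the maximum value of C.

Feasible corners and C = -9a - 2b:
  (0, 6) → C = -12
  (0, 17/2) → C = -17
  (6/7, 0) → C = -54/7
  (17, 0) → C = -153

At the optimal vertex, 7a + b = 6 and b = 0.
Solving simultaneously gives a = 6/7, b = 0.

a = 6/7, b = 0, maximum C = -54/7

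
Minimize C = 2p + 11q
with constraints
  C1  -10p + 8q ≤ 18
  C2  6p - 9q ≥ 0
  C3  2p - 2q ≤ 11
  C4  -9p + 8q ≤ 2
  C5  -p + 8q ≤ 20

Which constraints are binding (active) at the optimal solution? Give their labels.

C1 and C3

Corner points and C = 2p + 11q:
  (-31, -73/2) → C = -927/2
  (-16, -71/4) → C = -909/4
  (-6/11, -4/11) → C = -56/11
  (60/13, 40/13) → C = 560/13
  (64/7, 51/14) → C = 817/14

The minimum is at (-31, -73/2). Substituting into each constraint, equality holds for C1 and C3; the remaining constraints have slack.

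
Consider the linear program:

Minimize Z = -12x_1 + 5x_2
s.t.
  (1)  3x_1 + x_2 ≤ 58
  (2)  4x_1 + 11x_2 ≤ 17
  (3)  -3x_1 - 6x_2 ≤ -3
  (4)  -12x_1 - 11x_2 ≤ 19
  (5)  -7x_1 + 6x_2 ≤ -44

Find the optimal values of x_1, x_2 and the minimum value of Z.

Corner points and Z = -12x_1 + 5x_2:
  (621/29, -181/29) → Z = -8357/29
  (23, -11) → Z = -331
  (586/101, -57/101) → Z = -7317/101
  (47/10, -37/20) → Z = -1313/20

x_1 = 23, x_2 = -11, minimum Z = -331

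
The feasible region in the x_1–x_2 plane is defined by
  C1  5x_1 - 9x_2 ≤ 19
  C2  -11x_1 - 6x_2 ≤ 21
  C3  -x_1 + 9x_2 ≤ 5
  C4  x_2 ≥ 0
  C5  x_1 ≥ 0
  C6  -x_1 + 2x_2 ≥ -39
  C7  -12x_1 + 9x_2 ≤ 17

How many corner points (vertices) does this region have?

4

The feasible vertices (each the meet of two boundaries and inside every other half-plane) are:
  (6, 11/9)
  (19/5, 0)
  (0, 5/9)
  (0, 0)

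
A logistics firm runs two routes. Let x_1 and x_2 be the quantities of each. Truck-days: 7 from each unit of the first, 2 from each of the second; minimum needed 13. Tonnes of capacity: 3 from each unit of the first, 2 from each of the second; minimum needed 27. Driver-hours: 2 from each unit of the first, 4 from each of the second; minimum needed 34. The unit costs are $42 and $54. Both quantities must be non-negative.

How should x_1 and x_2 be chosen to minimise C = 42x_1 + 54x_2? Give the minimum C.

Corner points and C = 42x_1 + 54x_2:
  (0, 27/2) → C = 729
  (17, 0) → C = 714
  (5, 6) → C = 534
The feasible region is unbounded (it extends along (0, 1), (1, 0)), but C strictly increases along every unbounded feasible direction, so there is no improving ray and the minimum is attained at a vertex.

The optimum lies where 3x_1 + 2x_2 = 27 and 2x_1 + 4x_2 = 34.
Solving simultaneously gives x_1 = 5, x_2 = 6.

x_1 = 5, x_2 = 6, minimum C = 534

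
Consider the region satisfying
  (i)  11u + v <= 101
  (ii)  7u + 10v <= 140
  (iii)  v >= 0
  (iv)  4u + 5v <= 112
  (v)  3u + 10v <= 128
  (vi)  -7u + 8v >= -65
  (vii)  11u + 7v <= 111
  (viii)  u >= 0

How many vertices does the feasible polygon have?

5

Intersecting each pair of boundary lines and keeping only the points that satisfy every inequality leaves:
  (101/11, 0)
  (298/33, 5/3)
  (0, 0)
  (214/89, 1075/89)
  (0, 64/5)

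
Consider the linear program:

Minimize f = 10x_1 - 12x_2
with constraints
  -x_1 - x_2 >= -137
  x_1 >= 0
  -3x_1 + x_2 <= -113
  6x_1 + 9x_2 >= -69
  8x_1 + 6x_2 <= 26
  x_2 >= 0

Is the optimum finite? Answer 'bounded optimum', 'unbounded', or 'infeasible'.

The boundaries -x_1 - x_2 = -137 and -3x_1 + x_2 = -113 meet at (125/2, 149/2), but that point violates 8x_1 + 6x_2 ≤ 26. Every candidate vertex is excluded by some other constraint, so the feasible region is empty.

infeasible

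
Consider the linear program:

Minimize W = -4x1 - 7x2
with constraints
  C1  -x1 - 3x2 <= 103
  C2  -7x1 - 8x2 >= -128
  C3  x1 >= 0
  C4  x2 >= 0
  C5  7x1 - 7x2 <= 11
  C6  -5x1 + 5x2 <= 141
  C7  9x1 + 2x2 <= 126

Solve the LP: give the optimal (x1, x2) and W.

x1 = 0, x2 = 16, minimum W = -112

Vertices and W = -4x1 - 7x2:
  (0, 16) → W = -112
  (328/35, 39/5) → W = -3223/35
  (0, 0) → W = 0
  (11/7, 0) → W = -44/7

The binding constraints are -7x1 - 8x2 = -128 and x1 = 0.
Solving simultaneously gives x1 = 0, x2 = 16.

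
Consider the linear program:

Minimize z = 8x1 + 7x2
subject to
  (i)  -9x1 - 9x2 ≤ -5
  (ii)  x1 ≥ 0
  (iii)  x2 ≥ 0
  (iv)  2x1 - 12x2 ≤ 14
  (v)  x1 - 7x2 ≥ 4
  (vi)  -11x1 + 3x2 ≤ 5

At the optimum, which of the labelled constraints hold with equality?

Corner points and z = 8x1 + 7x2:
  (7, 0) → z = 56
  (4, 0) → z = 32
  (25, 3) → z = 221

The minimum is at (4, 0). Substituting into each constraint, equality holds for (iii) and (v); the remaining constraints have slack.

(iii) and (v)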